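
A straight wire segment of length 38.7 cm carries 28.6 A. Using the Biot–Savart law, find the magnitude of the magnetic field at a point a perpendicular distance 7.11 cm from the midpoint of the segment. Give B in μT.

For a finite straight segment, B = (μ₀I/4πd)(sinθ₁ + sinθ₂), where θ₁, θ₂ are the angles from the perpendicular to each end.
The perpendicular from the point meets the wire at its midpoint, so each end is L/2 = 0.1935 m away along the wire.
sinθ₁ = 0.1935/√(0.1935²+0.0711²) = 0.9386; sinθ₂ = 0.1935/√(0.1935²+0.0711²) = 0.9386.
B = (4π×10⁻⁷ × 28.6) / (4π × 0.0711) × (0.9386 + 0.9386) = 7.55×10⁻⁵ T.

B ≈ 75.5 μT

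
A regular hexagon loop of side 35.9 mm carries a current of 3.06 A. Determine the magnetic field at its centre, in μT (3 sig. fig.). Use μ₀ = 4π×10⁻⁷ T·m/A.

Each side is a finite straight segment at perpendicular distance d = a/(2 tan(π/6)) = 0.03109 m from the centre, with end-angles ±π/6.
One side contributes B₁ = (μ₀I/4πd)·2 sin(π/6) = 9.84×10⁻⁶ T.
All 6 sides add in the same direction: B = 6 × 9.84×10⁻⁶ = 5.91×10⁻⁵ T.

B ≈ 59.1 μT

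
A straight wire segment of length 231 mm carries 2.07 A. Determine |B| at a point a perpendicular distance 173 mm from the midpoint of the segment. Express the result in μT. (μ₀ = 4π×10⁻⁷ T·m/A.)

B ≈ 1.33 μT

For a finite straight segment, B = (μ₀I/4πd)(sinθ₁ + sinθ₂), where θ₁, θ₂ are the angles from the perpendicular to each end.
The perpendicular from the point meets the wire at its midpoint, so each end is L/2 = 0.1155 m away along the wire.
sinθ₁ = 0.1155/√(0.1155²+0.173²) = 0.5553; sinθ₂ = 0.1155/√(0.1155²+0.173²) = 0.5553.
B = (4π×10⁻⁷ × 2.07) / (4π × 0.173) × (0.5553 + 0.5553) = 1.33×10⁻⁶ T.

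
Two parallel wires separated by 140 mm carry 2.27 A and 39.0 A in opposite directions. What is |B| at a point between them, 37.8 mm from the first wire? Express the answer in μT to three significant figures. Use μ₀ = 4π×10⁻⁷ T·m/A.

B ≈ 88.3 μT

Each long wire gives B = μ₀I/(2πd). Distances are d₁ = 0.0378 m and d₂ = 0.1022 m.
B₁ = 1.20×10⁻⁵ T, B₂ = 7.63×10⁻⁵ T.
Between antiparallel currents both contributions point the same way, so they add. B = B₁ + B₂ = 1.20×10⁻⁵ + 7.63×10⁻⁵ = 8.83×10⁻⁵ T.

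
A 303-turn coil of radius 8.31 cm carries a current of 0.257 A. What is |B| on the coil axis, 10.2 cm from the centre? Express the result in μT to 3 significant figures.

For an N-turn flat coil, B = Nμ₀IR²/[2(R²+z²)^(3/2)] with R = 0.0831 m, z = 0.102 m.
B = 303 × 4.90×10⁻⁷ T = 1.48×10⁻⁴ T.

B ≈ 148 μT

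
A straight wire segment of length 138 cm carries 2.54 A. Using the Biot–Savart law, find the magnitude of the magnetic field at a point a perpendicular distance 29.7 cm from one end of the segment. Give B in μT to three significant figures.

B ≈ 0.836 μT

For a finite straight segment, B = (μ₀I/4πd)(sinθ₁ + sinθ₂), where θ₁, θ₂ are the angles from the perpendicular to each end.
The perpendicular foot is at one end, so the two end-offsets along the wire are 0 and L = 1.38 m.
sinθ₁ = 0/√(0²+0.297²) = 0.0000; sinθ₂ = 1.38/√(1.38²+0.297²) = 0.9776.
B = (4π×10⁻⁷ × 2.54) / (4π × 0.297) × (0.0000 + 0.9776) = 8.36×10⁻⁷ T.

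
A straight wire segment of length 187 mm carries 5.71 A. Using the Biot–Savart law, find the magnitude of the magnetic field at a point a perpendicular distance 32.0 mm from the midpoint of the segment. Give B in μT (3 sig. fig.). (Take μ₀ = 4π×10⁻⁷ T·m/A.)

For a finite straight segment, B = (μ₀I/4πd)(sinθ₁ + sinθ₂), where θ₁, θ₂ are the angles from the perpendicular to each end.
The perpendicular from the point meets the wire at its midpoint, so each end is L/2 = 0.0935 m away along the wire.
sinθ₁ = 0.0935/√(0.0935²+0.032²) = 0.9461; sinθ₂ = 0.0935/√(0.0935²+0.032²) = 0.9461.
B = (4π×10⁻⁷ × 5.71) / (4π × 0.032) × (0.9461 + 0.9461) = 3.38×10⁻⁵ T.

B ≈ 33.8 μT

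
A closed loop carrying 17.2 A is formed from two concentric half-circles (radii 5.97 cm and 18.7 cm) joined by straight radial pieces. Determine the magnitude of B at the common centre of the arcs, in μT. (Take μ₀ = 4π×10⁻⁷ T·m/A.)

B ≈ 61.6 μT

The radial connectors point toward the centre, so dl × r̂ = 0 and they contribute nothing.
Each semicircle gives μ₀I/(4R): inner arc 9.05×10⁻⁵ T, outer arc 2.89×10⁻⁵ T.
The two arcs carry current in opposite angular senses, so their fields oppose: B = |9.05×10⁻⁵ − 2.89×10⁻⁵| = 6.16×10⁻⁵ T.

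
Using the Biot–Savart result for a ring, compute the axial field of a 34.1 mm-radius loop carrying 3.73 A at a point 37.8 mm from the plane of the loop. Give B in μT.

B ≈ 20.7 μT

On the axis of a circular loop, B = μ₀IR² / [2(R²+z²)^(3/2)].
R² + z² = (0.0341)² + (0.0378)² = 0.002592 m², and (R²+z²)^(3/2) = 1.32×10⁻⁴ m³.
B = (4π×10⁻⁷ × 3.73 × 0.001163) / (2 × 1.32×10⁻⁴) = 2.07×10⁻⁵ T.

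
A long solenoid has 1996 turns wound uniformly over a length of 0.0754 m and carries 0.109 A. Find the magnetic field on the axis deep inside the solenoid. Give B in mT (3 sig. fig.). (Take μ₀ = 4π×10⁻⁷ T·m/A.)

B ≈ 3.63 mT

Inside a long solenoid, B = μ₀nI with n = 2.647×10⁴ turns/m.
B = 4π×10⁻⁷ × 2.647×10⁴ × 0.109 = 3.63×10⁻³ T.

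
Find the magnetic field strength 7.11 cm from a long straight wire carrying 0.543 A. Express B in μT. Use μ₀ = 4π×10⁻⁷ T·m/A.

B ≈ 1.53 μT

For an infinitely long straight wire, B = μ₀I/(2πd).
B = (4π×10⁻⁷ × 0.543) / (2π × 0.0711) = 1.53×10⁻⁶ T.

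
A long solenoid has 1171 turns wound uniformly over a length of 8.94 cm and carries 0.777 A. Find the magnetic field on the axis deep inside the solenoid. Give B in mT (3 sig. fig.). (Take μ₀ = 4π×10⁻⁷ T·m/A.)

B ≈ 12.8 mT

Inside a long solenoid, B = μ₀nI with n = 1.310×10⁴ turns/m.
B = 4π×10⁻⁷ × 1.310×10⁴ × 0.777 = 1.28×10⁻² T.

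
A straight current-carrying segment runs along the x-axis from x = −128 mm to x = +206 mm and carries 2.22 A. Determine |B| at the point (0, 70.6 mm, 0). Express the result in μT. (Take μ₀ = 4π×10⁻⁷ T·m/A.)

For a finite straight segment, B = (μ₀I/4πd)(sinθ₁ + sinθ₂), where θ₁, θ₂ are the angles from the perpendicular to each end.
The perpendicular distance is d = 0.0706 m; the end-offsets along the wire are a = 0.128 m and b = 0.206 m.
sinθ₁ = 0.128/√(0.128²+0.0706²) = 0.8756; sinθ₂ = 0.206/√(0.206²+0.0706²) = 0.9460.
B = (4π×10⁻⁷ × 2.22) / (4π × 0.0706) × (0.8756 + 0.9460) = 5.73×10⁻⁶ T.

B ≈ 5.73 μT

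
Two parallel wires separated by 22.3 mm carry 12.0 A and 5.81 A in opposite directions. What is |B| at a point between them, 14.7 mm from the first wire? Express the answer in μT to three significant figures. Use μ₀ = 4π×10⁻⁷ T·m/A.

Each long wire gives B = μ₀I/(2πd). Distances are d₁ = 0.0147 m and d₂ = 0.0076 m.
B₁ = 1.63×10⁻⁴ T, B₂ = 1.53×10⁻⁴ T.
Between antiparallel currents both contributions point the same way, so they add. B = B₁ + B₂ = 1.63×10⁻⁴ + 1.53×10⁻⁴ = 3.16×10⁻⁴ T.

B ≈ 316 μT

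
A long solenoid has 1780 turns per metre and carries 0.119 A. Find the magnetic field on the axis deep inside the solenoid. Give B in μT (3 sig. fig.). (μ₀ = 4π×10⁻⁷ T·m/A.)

B ≈ 266 μT

Inside a long solenoid, B = μ₀nI with n = 1780 turns/m.
B = 4π×10⁻⁷ × 1780 × 0.119 = 2.66×10⁻⁴ T.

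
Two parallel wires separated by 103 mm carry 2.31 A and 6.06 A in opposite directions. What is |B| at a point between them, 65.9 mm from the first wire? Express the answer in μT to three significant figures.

B ≈ 39.7 μT

Each long wire gives B = μ₀I/(2πd). Distances are d₁ = 0.0659 m and d₂ = 0.0371 m.
B₁ = 7.01×10⁻⁶ T, B₂ = 3.27×10⁻⁵ T.
Between antiparallel currents both contributions point the same way, so they add. B = B₁ + B₂ = 7.01×10⁻⁶ + 3.27×10⁻⁵ = 3.97×10⁻⁵ T.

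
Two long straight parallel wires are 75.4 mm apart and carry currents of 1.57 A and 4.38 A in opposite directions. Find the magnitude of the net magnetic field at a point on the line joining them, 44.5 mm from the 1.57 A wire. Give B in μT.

B ≈ 35.4 μT

Each long wire gives B = μ₀I/(2πd). Distances are d₁ = 0.0445 m and d₂ = 0.0309 m.
B₁ = 7.06×10⁻⁶ T, B₂ = 2.83×10⁻⁵ T.
Between antiparallel currents both contributions point the same way, so they add. B = B₁ + B₂ = 7.06×10⁻⁶ + 2.83×10⁻⁵ = 3.54×10⁻⁵ T.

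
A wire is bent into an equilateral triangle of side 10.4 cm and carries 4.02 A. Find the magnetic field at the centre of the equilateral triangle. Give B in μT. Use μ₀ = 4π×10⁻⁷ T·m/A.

B ≈ 69.6 μT

Each side is a finite straight segment at perpendicular distance d = a/(2 tan(π/3)) = 0.03002 m from the centre, with end-angles ±π/3.
One side contributes B₁ = (μ₀I/4πd)·2 sin(π/3) = 2.32×10⁻⁵ T.
All 3 sides add in the same direction: B = 3 × 2.32×10⁻⁵ = 6.96×10⁻⁵ T.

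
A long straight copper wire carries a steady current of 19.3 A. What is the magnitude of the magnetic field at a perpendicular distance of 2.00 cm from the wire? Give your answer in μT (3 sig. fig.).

B ≈ 193 μT

For an infinitely long straight wire, B = μ₀I/(2πd).
B = (4π×10⁻⁷ × 19.3) / (2π × 0.02) = 1.93×10⁻⁴ T.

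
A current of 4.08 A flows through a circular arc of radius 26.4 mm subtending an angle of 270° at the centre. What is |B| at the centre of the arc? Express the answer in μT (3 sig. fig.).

B ≈ 72.8 μT

The Biot–Savart field of a circular arc at its centre is B = μ₀Iφ/(4πR), with φ = 4.712 rad.
B = (4π×10⁻⁷ × 4.08 × 4.712) / (4π × 0.0264) = 7.28×10⁻⁵ T.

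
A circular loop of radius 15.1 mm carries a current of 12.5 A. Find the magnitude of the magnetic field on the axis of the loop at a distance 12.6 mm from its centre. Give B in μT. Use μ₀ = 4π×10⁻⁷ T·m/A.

B ≈ 235 μT

On the axis of a circular loop, B = μ₀IR² / [2(R²+z²)^(3/2)].
R² + z² = (0.0151)² + (0.0126)² = 0.0003868 m², and (R²+z²)^(3/2) = 7.61×10⁻⁶ m³.
B = (4π×10⁻⁷ × 12.5 × 0.000228) / (2 × 7.61×10⁻⁶) = 2.35×10⁻⁴ T.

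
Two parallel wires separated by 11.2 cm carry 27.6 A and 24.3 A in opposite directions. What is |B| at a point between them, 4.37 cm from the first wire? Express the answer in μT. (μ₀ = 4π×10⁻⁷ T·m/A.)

Each long wire gives B = μ₀I/(2πd). Distances are d₁ = 0.0437 m and d₂ = 0.0683 m.
B₁ = 1.26×10⁻⁴ T, B₂ = 7.12×10⁻⁵ T.
Between antiparallel currents both contributions point the same way, so they add. B = B₁ + B₂ = 1.26×10⁻⁴ + 7.12×10⁻⁵ = 1.97×10⁻⁴ T.

B ≈ 197 μT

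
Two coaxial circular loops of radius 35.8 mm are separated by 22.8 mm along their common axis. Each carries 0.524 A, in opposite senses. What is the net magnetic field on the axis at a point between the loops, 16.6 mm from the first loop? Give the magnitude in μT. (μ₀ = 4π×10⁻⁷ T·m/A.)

B ≈ 1.93 μT

Each loop contributes B = μ₀IR²/[2(R²+z²)^(3/2)] on the axis, with z measured from that loop.
Loop 1 (z = 0.0166 m): B₁ = 6.87×10⁻⁶ T. Loop 2 (z = 0.0062 m): B₂ = 8.80×10⁻⁶ T.
The fields oppose: B = |B₁ − B₂| = 1.93×10⁻⁶ T.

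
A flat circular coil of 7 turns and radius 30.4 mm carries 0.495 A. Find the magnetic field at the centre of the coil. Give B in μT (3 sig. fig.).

B ≈ 71.6 μT

For an N-turn flat coil, B = Nμ₀I/(2R) with R = 0.0304 m.
B = 7 × 1.02×10⁻⁵ T = 7.16×10⁻⁵ T.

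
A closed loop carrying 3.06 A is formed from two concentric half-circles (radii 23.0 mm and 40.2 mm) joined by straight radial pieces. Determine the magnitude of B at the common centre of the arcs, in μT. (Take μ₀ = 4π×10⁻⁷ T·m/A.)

The radial connectors point toward the centre, so dl × r̂ = 0 and they contribute nothing.
Each semicircle gives μ₀I/(4R): inner arc 4.18×10⁻⁵ T, outer arc 2.39×10⁻⁵ T.
The two arcs carry current in opposite angular senses, so their fields oppose: B = |4.18×10⁻⁵ − 2.39×10⁻⁵| = 1.79×10⁻⁵ T.

B ≈ 17.9 μT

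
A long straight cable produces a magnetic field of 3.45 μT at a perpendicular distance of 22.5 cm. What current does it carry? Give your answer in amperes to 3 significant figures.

I ≈ 3.88 A

For a long straight wire B = μ₀I/(2πd), so I = 2πdB/μ₀.
I = 2π × 0.225 × 3.45×10⁻⁶ / (4π×10⁻⁷) = 3.88 A.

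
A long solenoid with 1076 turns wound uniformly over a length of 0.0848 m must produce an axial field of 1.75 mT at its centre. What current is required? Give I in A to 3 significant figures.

Inside a long solenoid B = μ₀nI with n = 1.269×10⁴ m⁻¹, so I = B/(μ₀n).
I = 1.75×10⁻³ / (4π×10⁻⁷ × 1.269×10⁴) = 0.110 A.

I ≈ 0.110 A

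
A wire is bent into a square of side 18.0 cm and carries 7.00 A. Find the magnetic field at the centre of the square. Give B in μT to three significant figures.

B ≈ 44.0 μT

Each side is a finite straight segment at perpendicular distance d = a/(2 tan(π/4)) = 0.09 m from the centre, with end-angles ±π/4.
One side contributes B₁ = (μ₀I/4πd)·2 sin(π/4) = 1.10×10⁻⁵ T.
All 4 sides add in the same direction: B = 4 × 1.10×10⁻⁵ = 4.40×10⁻⁵ T.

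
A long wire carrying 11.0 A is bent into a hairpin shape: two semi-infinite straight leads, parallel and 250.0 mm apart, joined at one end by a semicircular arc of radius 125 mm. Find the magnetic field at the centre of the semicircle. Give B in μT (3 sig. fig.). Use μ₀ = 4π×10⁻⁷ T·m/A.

The semicircular arc contributes B_arc = μ₀I·π/(4πR) = μ₀I/(4R) = 2.76×10⁻⁵ T.
Each semi-infinite lead is at perpendicular distance R = 0.125 m from the centre, with the perpendicular foot at its near end, so it contributes μ₀I/(4πR); both point the same way, together 1.76×10⁻⁵ T.
Arc and leads all point the same direction: B = 2.76×10⁻⁵ + 1.76×10⁻⁵ = 4.52×10⁻⁵ T.

B ≈ 45.2 μT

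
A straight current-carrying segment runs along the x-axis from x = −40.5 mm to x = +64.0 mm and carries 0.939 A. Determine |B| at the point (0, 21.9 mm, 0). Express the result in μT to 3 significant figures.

B ≈ 7.83 μT

For a finite straight segment, B = (μ₀I/4πd)(sinθ₁ + sinθ₂), where θ₁, θ₂ are the angles from the perpendicular to each end.
The perpendicular distance is d = 0.0219 m; the end-offsets along the wire are a = 0.0405 m and b = 0.064 m.
sinθ₁ = 0.0405/√(0.0405²+0.0219²) = 0.8796; sinθ₂ = 0.064/√(0.064²+0.0219²) = 0.9461.
B = (4π×10⁻⁷ × 0.939) / (4π × 0.0219) × (0.8796 + 0.9461) = 7.83×10⁻⁶ T.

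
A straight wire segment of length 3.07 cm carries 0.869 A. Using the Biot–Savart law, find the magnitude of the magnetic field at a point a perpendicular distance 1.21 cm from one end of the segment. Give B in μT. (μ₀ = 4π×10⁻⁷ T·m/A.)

For a finite straight segment, B = (μ₀I/4πd)(sinθ₁ + sinθ₂), where θ₁, θ₂ are the angles from the perpendicular to each end.
The perpendicular foot is at one end, so the two end-offsets along the wire are 0 and L = 0.0307 m.
sinθ₁ = 0/√(0²+0.0121²) = 0.0000; sinθ₂ = 0.0307/√(0.0307²+0.0121²) = 0.9303.
B = (4π×10⁻⁷ × 0.869) / (4π × 0.0121) × (0.0000 + 0.9303) = 6.68×10⁻⁶ T.

B ≈ 6.68 μT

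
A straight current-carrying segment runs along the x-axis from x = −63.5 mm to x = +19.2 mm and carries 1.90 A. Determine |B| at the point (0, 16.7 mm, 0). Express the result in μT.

For a finite straight segment, B = (μ₀I/4πd)(sinθ₁ + sinθ₂), where θ₁, θ₂ are the angles from the perpendicular to each end.
The perpendicular distance is d = 0.0167 m; the end-offsets along the wire are a = 0.0635 m and b = 0.0192 m.
sinθ₁ = 0.0635/√(0.0635²+0.0167²) = 0.9671; sinθ₂ = 0.0192/√(0.0192²+0.0167²) = 0.7545.
B = (4π×10⁻⁷ × 1.90) / (4π × 0.0167) × (0.9671 + 0.7545) = 1.96×10⁻⁵ T.

B ≈ 19.6 μT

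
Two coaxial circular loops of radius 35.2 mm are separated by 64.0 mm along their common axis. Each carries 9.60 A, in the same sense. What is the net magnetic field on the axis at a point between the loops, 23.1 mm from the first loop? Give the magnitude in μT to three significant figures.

B ≈ 148 μT

Each loop contributes B = μ₀IR²/[2(R²+z²)^(3/2)] on the axis, with z measured from that loop.
Loop 1 (z = 0.0231 m): B₁ = 1.00×10⁻⁴ T. Loop 2 (z = 0.0409 m): B₂ = 4.76×10⁻⁵ T.
The fields add: B = B₁ + B₂ = 1.48×10⁻⁴ T.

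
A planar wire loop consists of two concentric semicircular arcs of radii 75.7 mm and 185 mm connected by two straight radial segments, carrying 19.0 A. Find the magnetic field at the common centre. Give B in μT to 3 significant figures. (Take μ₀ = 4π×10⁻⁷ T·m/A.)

The radial connectors point toward the centre, so dl × r̂ = 0 and they contribute nothing.
Each semicircle gives μ₀I/(4R): inner arc 7.89×10⁻⁵ T, outer arc 3.23×10⁻⁵ T.
The two arcs carry current in opposite angular senses, so their fields oppose: B = |7.89×10⁻⁵ − 3.23×10⁻⁵| = 4.66×10⁻⁵ T.

B ≈ 46.6 μT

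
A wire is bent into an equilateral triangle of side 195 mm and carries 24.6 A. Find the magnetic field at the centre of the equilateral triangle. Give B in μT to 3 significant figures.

Each side is a finite straight segment at perpendicular distance d = a/(2 tan(π/3)) = 0.05629 m from the centre, with end-angles ±π/3.
One side contributes B₁ = (μ₀I/4πd)·2 sin(π/3) = 7.57×10⁻⁵ T.
All 3 sides add in the same direction: B = 3 × 7.57×10⁻⁵ = 2.27×10⁻⁴ T.

B ≈ 227 μT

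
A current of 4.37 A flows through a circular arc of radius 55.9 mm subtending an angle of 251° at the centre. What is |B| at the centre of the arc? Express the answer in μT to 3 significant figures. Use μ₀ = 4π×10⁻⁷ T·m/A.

B ≈ 34.2 μT

The Biot–Savart field of a circular arc at its centre is B = μ₀Iφ/(4πR), with φ = 4.381 rad.
B = (4π×10⁻⁷ × 4.37 × 4.381) / (4π × 0.0559) = 3.42×10⁻⁵ T.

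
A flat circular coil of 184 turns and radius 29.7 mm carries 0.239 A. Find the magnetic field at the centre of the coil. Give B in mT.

B ≈ 0.930 mT

For an N-turn flat coil, B = Nμ₀I/(2R) with R = 0.0297 m.
B = 184 × 5.06×10⁻⁶ T = 9.30×10⁻⁴ T.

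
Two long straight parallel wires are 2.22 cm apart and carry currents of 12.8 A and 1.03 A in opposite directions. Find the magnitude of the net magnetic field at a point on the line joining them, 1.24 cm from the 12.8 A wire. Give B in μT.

Each long wire gives B = μ₀I/(2πd). Distances are d₁ = 0.0124 m and d₂ = 0.0098 m.
B₁ = 2.06×10⁻⁴ T, B₂ = 2.10×10⁻⁵ T.
Between antiparallel currents both contributions point the same way, so they add. B = B₁ + B₂ = 2.06×10⁻⁴ + 2.10×10⁻⁵ = 2.27×10⁻⁴ T.

B ≈ 227 μT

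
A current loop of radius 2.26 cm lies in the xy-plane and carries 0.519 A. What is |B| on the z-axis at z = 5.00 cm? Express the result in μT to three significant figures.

B ≈ 1.01 μT

On the axis of a circular loop, B = μ₀IR² / [2(R²+z²)^(3/2)].
R² + z² = (0.0226)² + (0.05)² = 0.003011 m², and (R²+z²)^(3/2) = 1.65×10⁻⁴ m³.
B = (4π×10⁻⁷ × 0.519 × 0.0005108) / (2 × 1.65×10⁻⁴) = 1.01×10⁻⁶ T.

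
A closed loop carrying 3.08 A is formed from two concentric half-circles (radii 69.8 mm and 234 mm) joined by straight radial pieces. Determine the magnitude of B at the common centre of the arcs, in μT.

B ≈ 9.73 μT

The radial connectors point toward the centre, so dl × r̂ = 0 and they contribute nothing.
Each semicircle gives μ₀I/(4R): inner arc 1.39×10⁻⁵ T, outer arc 4.14×10⁻⁶ T.
The two arcs carry current in opposite angular senses, so their fields oppose: B = |1.39×10⁻⁵ − 4.14×10⁻⁶| = 9.73×10⁻⁶ T.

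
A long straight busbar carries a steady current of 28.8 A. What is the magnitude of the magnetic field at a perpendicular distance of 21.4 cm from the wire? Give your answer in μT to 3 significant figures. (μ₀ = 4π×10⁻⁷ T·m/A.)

B ≈ 26.9 μT

For an infinitely long straight wire, B = μ₀I/(2πd).
B = (4π×10⁻⁷ × 28.8) / (2π × 0.214) = 2.69×10⁻⁵ T.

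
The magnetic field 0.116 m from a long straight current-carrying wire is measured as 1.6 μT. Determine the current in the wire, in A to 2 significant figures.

I ≈ 0.93 A

For a long straight wire B = μ₀I/(2πd), so I = 2πdB/μ₀.
I = 2π × 0.116 × 1.60×10⁻⁶ / (4π×10⁻⁷) = 0.928 A.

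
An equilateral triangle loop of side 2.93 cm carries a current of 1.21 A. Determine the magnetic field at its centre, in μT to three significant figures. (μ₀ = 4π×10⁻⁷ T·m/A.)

B ≈ 74.3 μT

Each side is a finite straight segment at perpendicular distance d = a/(2 tan(π/3)) = 0.008458 m from the centre, with end-angles ±π/3.
One side contributes B₁ = (μ₀I/4πd)·2 sin(π/3) = 2.48×10⁻⁵ T.
All 3 sides add in the same direction: B = 3 × 2.48×10⁻⁵ = 7.43×10⁻⁵ T.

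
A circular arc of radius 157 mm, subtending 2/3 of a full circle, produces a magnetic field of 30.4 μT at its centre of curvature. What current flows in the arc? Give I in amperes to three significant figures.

For a circular arc, B = μ₀Iφ/(4πR) with φ in radians; here φ = 4.189 rad.
So I = 4πRB/(μ₀φ) = 4π × 0.157 × 3.04×10⁻⁵ / (4π×10⁻⁷ × 4.189) = 11.4 A.

I ≈ 11.4 A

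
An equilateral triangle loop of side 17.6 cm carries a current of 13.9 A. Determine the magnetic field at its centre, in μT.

B ≈ 142 μT

Each side is a finite straight segment at perpendicular distance d = a/(2 tan(π/3)) = 0.05081 m from the centre, with end-angles ±π/3.
One side contributes B₁ = (μ₀I/4πd)·2 sin(π/3) = 4.74×10⁻⁵ T.
All 3 sides add in the same direction: B = 3 × 4.74×10⁻⁵ = 1.42×10⁻⁴ T.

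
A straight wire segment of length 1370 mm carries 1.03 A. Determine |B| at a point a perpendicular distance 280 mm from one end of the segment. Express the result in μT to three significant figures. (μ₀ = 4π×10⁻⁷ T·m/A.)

For a finite straight segment, B = (μ₀I/4πd)(sinθ₁ + sinθ₂), where θ₁, θ₂ are the angles from the perpendicular to each end.
The perpendicular foot is at one end, so the two end-offsets along the wire are 0 and L = 1.37 m.
sinθ₁ = 0/√(0²+0.28²) = 0.0000; sinθ₂ = 1.37/√(1.37²+0.28²) = 0.9797.
B = (4π×10⁻⁷ × 1.03) / (4π × 0.28) × (0.0000 + 0.9797) = 3.60×10⁻⁷ T.

B ≈ 0.360 μT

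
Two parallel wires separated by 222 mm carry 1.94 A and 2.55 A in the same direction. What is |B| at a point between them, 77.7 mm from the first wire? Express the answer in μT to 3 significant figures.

Each long wire gives B = μ₀I/(2πd). Distances are d₁ = 0.0777 m and d₂ = 0.1443 m.
B₁ = 4.99×10⁻⁶ T, B₂ = 3.53×10⁻⁶ T.
Between parallel currents the two contributions point in opposite directions, so they subtract. B = |B₁ − B₂| = |4.99×10⁻⁶ − 3.53×10⁻⁶| = 1.46×10⁻⁶ T.

B ≈ 1.46 μT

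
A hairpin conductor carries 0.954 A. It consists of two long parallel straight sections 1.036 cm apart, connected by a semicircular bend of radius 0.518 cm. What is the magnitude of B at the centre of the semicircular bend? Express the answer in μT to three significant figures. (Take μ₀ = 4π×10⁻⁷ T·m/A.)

B ≈ 94.7 μT

The semicircular arc contributes B_arc = μ₀I·π/(4πR) = μ₀I/(4R) = 5.79×10⁻⁵ T.
Each semi-infinite lead is at perpendicular distance R = 0.00518 m from the centre, with the perpendicular foot at its near end, so it contributes μ₀I/(4πR); both point the same way, together 3.68×10⁻⁵ T.
Arc and leads all point the same direction: B = 5.79×10⁻⁵ + 3.68×10⁻⁵ = 9.47×10⁻⁵ T.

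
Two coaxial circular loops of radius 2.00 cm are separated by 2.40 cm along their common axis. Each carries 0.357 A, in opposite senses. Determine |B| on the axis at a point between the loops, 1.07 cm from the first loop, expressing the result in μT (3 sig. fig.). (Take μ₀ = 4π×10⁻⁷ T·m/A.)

Each loop contributes B = μ₀IR²/[2(R²+z²)^(3/2)] on the axis, with z measured from that loop.
Loop 1 (z = 0.0107 m): B₁ = 7.69×10⁻⁶ T. Loop 2 (z = 0.0133 m): B₂ = 6.48×10⁻⁶ T.
The fields oppose: B = |B₁ − B₂| = 1.21×10⁻⁶ T.

B ≈ 1.21 μT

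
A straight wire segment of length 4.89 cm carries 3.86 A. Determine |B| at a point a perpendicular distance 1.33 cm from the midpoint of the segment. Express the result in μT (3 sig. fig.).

B ≈ 51.0 μT

For a finite straight segment, B = (μ₀I/4πd)(sinθ₁ + sinθ₂), where θ₁, θ₂ are the angles from the perpendicular to each end.
The perpendicular from the point meets the wire at its midpoint, so each end is L/2 = 0.02445 m away along the wire.
sinθ₁ = 0.02445/√(0.02445²+0.0133²) = 0.8784; sinθ₂ = 0.02445/√(0.02445²+0.0133²) = 0.8784.
B = (4π×10⁻⁷ × 3.86) / (4π × 0.0133) × (0.8784 + 0.8784) = 5.10×10⁻⁵ T.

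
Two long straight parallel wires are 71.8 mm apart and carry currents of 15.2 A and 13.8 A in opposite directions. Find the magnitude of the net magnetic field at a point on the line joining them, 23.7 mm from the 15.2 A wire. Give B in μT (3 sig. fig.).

Each long wire gives B = μ₀I/(2πd). Distances are d₁ = 0.0237 m and d₂ = 0.0481 m.
B₁ = 1.28×10⁻⁴ T, B₂ = 5.74×10⁻⁵ T.
Between antiparallel currents both contributions point the same way, so they add. B = B₁ + B₂ = 1.28×10⁻⁴ + 5.74×10⁻⁵ = 1.86×10⁻⁴ T.

B ≈ 186 μT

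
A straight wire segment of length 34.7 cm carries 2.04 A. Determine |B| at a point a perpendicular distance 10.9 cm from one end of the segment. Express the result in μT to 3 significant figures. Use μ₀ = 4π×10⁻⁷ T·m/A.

For a finite straight segment, B = (μ₀I/4πd)(sinθ₁ + sinθ₂), where θ₁, θ₂ are the angles from the perpendicular to each end.
The perpendicular foot is at one end, so the two end-offsets along the wire are 0 and L = 0.347 m.
sinθ₁ = 0/√(0²+0.109²) = 0.0000; sinθ₂ = 0.347/√(0.347²+0.109²) = 0.9540.
B = (4π×10⁻⁷ × 2.04) / (4π × 0.109) × (0.0000 + 0.9540) = 1.79×10⁻⁶ T.

B ≈ 1.79 μT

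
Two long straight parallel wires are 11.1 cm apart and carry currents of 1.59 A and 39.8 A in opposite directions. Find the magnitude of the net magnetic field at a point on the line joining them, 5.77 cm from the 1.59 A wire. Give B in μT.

Each long wire gives B = μ₀I/(2πd). Distances are d₁ = 0.0577 m and d₂ = 0.0533 m.
B₁ = 5.51×10⁻⁶ T, B₂ = 1.49×10⁻⁴ T.
Between antiparallel currents both contributions point the same way, so they add. B = B₁ + B₂ = 5.51×10⁻⁶ + 1.49×10⁻⁴ = 1.55×10⁻⁴ T.

B ≈ 155 μT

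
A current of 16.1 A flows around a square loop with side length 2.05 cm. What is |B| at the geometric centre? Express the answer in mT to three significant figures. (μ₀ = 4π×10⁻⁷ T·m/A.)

Each side is a finite straight segment at perpendicular distance d = a/(2 tan(π/4)) = 0.01025 m from the centre, with end-angles ±π/4.
One side contributes B₁ = (μ₀I/4πd)·2 sin(π/4) = 2.22×10⁻⁴ T.
All 4 sides add in the same direction: B = 4 × 2.22×10⁻⁴ = 8.89×10⁻⁴ T.

B ≈ 0.889 mT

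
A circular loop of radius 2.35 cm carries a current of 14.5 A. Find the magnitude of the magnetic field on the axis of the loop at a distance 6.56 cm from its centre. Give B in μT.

B ≈ 14.9 μT

On the axis of a circular loop, B = μ₀IR² / [2(R²+z²)^(3/2)].
R² + z² = (0.0235)² + (0.0656)² = 0.004856 m², and (R²+z²)^(3/2) = 3.38×10⁻⁴ m³.
B = (4π×10⁻⁷ × 14.5 × 0.0005523) / (2 × 3.38×10⁻⁴) = 1.49×10⁻⁵ T.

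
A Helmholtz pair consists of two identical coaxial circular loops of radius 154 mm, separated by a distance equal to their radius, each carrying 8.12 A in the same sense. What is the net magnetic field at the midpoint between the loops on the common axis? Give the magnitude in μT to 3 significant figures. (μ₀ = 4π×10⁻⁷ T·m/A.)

Each loop contributes B = μ₀IR²/[2(R²+z²)^(3/2)] on the axis, with z measured from that loop.
Loop 1 (z = 0.077 m): B₁ = 2.37×10⁻⁵ T. Loop 2 (z = 0.077 m): B₂ = 2.37×10⁻⁵ T.
The fields add: B = B₁ + B₂ = 4.74×10⁻⁵ T.

B ≈ 47.4 μT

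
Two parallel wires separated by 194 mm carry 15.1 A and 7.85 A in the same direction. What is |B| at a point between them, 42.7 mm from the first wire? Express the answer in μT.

B ≈ 60.3 μT

Each long wire gives B = μ₀I/(2πd). Distances are d₁ = 0.0427 m and d₂ = 0.1513 m.
B₁ = 7.07×10⁻⁵ T, B₂ = 1.04×10⁻⁵ T.
Between parallel currents the two contributions point in opposite directions, so they subtract. B = |B₁ − B₂| = |7.07×10⁻⁵ − 1.04×10⁻⁵| = 6.03×10⁻⁵ T.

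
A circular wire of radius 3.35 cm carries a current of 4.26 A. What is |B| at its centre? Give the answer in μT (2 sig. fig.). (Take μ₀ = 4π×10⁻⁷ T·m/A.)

B ≈ 80 μT

At the centre of a circular loop the Biot–Savart law gives B = μ₀I/(2R).
B = (4π×10⁻⁷ × 4.26) / (2 × 0.0335) = 7.99×10⁻⁵ T.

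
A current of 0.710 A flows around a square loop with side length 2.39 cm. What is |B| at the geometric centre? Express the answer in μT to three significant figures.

B ≈ 33.6 μT

Each side is a finite straight segment at perpendicular distance d = a/(2 tan(π/4)) = 0.01195 m from the centre, with end-angles ±π/4.
One side contributes B₁ = (μ₀I/4πd)·2 sin(π/4) = 8.40×10⁻⁶ T.
All 4 sides add in the same direction: B = 4 × 8.40×10⁻⁶ = 3.36×10⁻⁵ T.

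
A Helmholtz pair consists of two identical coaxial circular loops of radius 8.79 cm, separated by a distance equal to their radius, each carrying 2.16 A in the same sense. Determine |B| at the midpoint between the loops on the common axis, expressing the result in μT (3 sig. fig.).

Each loop contributes B = μ₀IR²/[2(R²+z²)^(3/2)] on the axis, with z measured from that loop.
Loop 1 (z = 0.04395 m): B₁ = 1.10×10⁻⁵ T. Loop 2 (z = 0.04395 m): B₂ = 1.10×10⁻⁵ T.
The fields add: B = B₁ + B₂ = 2.21×10⁻⁵ T.

B ≈ 22.1 μT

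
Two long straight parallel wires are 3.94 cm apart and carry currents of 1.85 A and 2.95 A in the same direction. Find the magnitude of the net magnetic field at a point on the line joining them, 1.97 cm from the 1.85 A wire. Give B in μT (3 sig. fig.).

Each long wire gives B = μ₀I/(2πd). Distances are d₁ = 0.0197 m and d₂ = 0.0197 m.
B₁ = 1.88×10⁻⁵ T, B₂ = 2.99×10⁻⁵ T.
Between parallel currents the two contributions point in opposite directions, so they subtract. B = |B₁ − B₂| = |1.88×10⁻⁵ − 2.99×10⁻⁵| = 1.12×10⁻⁵ T.

B ≈ 11.2 μT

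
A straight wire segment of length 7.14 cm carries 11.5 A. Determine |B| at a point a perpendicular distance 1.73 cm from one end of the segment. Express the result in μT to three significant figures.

For a finite straight segment, B = (μ₀I/4πd)(sinθ₁ + sinθ₂), where θ₁, θ₂ are the angles from the perpendicular to each end.
The perpendicular foot is at one end, so the two end-offsets along the wire are 0 and L = 0.0714 m.
sinθ₁ = 0/√(0²+0.0173²) = 0.0000; sinθ₂ = 0.0714/√(0.0714²+0.0173²) = 0.9719.
B = (4π×10⁻⁷ × 11.5) / (4π × 0.0173) × (0.0000 + 0.9719) = 6.46×10⁻⁵ T.

B ≈ 64.6 μT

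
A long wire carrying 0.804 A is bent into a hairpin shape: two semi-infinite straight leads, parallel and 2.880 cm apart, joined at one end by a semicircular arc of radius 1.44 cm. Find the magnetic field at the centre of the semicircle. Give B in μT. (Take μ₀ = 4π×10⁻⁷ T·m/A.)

B ≈ 28.7 μT

The semicircular arc contributes B_arc = μ₀I·π/(4πR) = μ₀I/(4R) = 1.75×10⁻⁵ T.
Each semi-infinite lead is at perpendicular distance R = 0.0144 m from the centre, with the perpendicular foot at its near end, so it contributes μ₀I/(4πR); both point the same way, together 1.12×10⁻⁵ T.
Arc and leads all point the same direction: B = 1.75×10⁻⁵ + 1.12×10⁻⁵ = 2.87×10⁻⁵ T.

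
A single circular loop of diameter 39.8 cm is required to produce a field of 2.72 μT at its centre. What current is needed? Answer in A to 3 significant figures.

At the centre of a circular loop B = μ₀I/(2R), so I = 2RB/μ₀.
With R = 0.199 m, I = 2 × 0.199 × 2.72×10⁻⁶ / (4π×10⁻⁷) = 0.861 A.

I ≈ 0.861 A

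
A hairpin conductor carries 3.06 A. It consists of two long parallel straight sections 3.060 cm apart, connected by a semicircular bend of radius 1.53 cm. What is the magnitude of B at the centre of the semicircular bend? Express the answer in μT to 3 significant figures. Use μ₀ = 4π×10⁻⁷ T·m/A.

The semicircular arc contributes B_arc = μ₀I·π/(4πR) = μ₀I/(4R) = 6.28×10⁻⁵ T.
Each semi-infinite lead is at perpendicular distance R = 0.0153 m from the centre, with the perpendicular foot at its near end, so it contributes μ₀I/(4πR); both point the same way, together 4.00×10⁻⁵ T.
Arc and leads all point the same direction: B = 6.28×10⁻⁵ + 4.00×10⁻⁵ = 1.03×10⁻⁴ T.

B ≈ 103 μT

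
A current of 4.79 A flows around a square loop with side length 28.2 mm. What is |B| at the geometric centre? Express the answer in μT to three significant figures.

Each side is a finite straight segment at perpendicular distance d = a/(2 tan(π/4)) = 0.0141 m from the centre, with end-angles ±π/4.
One side contributes B₁ = (μ₀I/4πd)·2 sin(π/4) = 4.80×10⁻⁵ T.
All 4 sides add in the same direction: B = 4 × 4.80×10⁻⁵ = 1.92×10⁻⁴ T.

B ≈ 192 μT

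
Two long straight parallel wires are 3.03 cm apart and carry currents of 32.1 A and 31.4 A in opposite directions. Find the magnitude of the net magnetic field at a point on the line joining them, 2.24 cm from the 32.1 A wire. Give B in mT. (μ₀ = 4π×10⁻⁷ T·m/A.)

Each long wire gives B = μ₀I/(2πd). Distances are d₁ = 0.0224 m and d₂ = 0.0079 m.
B₁ = 2.87×10⁻⁴ T, B₂ = 7.95×10⁻⁴ T.
Between antiparallel currents both contributions point the same way, so they add. B = B₁ + B₂ = 2.87×10⁻⁴ + 7.95×10⁻⁴ = 1.08×10⁻³ T.

B ≈ 1.08 mT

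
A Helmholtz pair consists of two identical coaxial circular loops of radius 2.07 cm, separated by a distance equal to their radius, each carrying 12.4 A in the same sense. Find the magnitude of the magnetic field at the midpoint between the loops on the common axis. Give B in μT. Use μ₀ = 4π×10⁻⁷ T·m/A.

B ≈ 539 μT

Each loop contributes B = μ₀IR²/[2(R²+z²)^(3/2)] on the axis, with z measured from that loop.
Loop 1 (z = 0.01035 m): B₁ = 2.69×10⁻⁴ T. Loop 2 (z = 0.01035 m): B₂ = 2.69×10⁻⁴ T.
The fields add: B = B₁ + B₂ = 5.39×10⁻⁴ T.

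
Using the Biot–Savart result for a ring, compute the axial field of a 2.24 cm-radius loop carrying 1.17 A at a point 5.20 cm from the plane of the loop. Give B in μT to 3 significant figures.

On the axis of a circular loop, B = μ₀IR² / [2(R²+z²)^(3/2)].
R² + z² = (0.0224)² + (0.052)² = 0.003206 m², and (R²+z²)^(3/2) = 1.82×10⁻⁴ m³.
B = (4π×10⁻⁷ × 1.17 × 0.0005018) / (2 × 1.82×10⁻⁴) = 2.03×10⁻⁶ T.

B ≈ 2.03 μT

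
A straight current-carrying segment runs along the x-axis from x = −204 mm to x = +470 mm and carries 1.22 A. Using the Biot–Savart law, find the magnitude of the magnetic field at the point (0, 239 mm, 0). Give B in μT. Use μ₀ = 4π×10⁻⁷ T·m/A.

B ≈ 0.786 μT

For a finite straight segment, B = (μ₀I/4πd)(sinθ₁ + sinθ₂), where θ₁, θ₂ are the angles from the perpendicular to each end.
The perpendicular distance is d = 0.239 m; the end-offsets along the wire are a = 0.204 m and b = 0.47 m.
sinθ₁ = 0.204/√(0.204²+0.239²) = 0.6492; sinθ₂ = 0.47/√(0.47²+0.239²) = 0.8914.
B = (4π×10⁻⁷ × 1.22) / (4π × 0.239) × (0.6492 + 0.8914) = 7.86×10⁻⁷ T.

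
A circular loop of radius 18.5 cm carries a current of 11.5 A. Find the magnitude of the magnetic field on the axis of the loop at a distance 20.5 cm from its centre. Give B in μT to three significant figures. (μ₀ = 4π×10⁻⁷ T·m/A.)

On the axis of a circular loop, B = μ₀IR² / [2(R²+z²)^(3/2)].
R² + z² = (0.185)² + (0.205)² = 0.07625 m², and (R²+z²)^(3/2) = 2.11×10⁻² m³.
B = (4π×10⁻⁷ × 11.5 × 0.03422) / (2 × 2.11×10⁻²) = 1.17×10⁻⁵ T.

B ≈ 11.7 μT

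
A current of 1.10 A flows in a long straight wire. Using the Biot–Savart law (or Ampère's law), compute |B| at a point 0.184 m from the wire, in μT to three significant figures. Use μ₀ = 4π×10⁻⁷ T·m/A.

B ≈ 1.20 μT

For an infinitely long straight wire, B = μ₀I/(2πd).
B = (4π×10⁻⁷ × 1.10) / (2π × 0.184) = 1.20×10⁻⁶ T.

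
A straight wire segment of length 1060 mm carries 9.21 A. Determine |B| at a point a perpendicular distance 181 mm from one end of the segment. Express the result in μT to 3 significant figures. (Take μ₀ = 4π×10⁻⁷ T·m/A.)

For a finite straight segment, B = (μ₀I/4πd)(sinθ₁ + sinθ₂), where θ₁, θ₂ are the angles from the perpendicular to each end.
The perpendicular foot is at one end, so the two end-offsets along the wire are 0 and L = 1.06 m.
sinθ₁ = 0/√(0²+0.181²) = 0.0000; sinθ₂ = 1.06/√(1.06²+0.181²) = 0.9857.
B = (4π×10⁻⁷ × 9.21) / (4π × 0.181) × (0.0000 + 0.9857) = 5.02×10⁻⁶ T.

B ≈ 5.02 μT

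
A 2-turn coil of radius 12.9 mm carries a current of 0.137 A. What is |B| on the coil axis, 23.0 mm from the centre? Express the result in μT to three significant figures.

B ≈ 1.56 μT

For an N-turn flat coil, B = Nμ₀IR²/[2(R²+z²)^(3/2)] with R = 0.0129 m, z = 0.023 m.
B = 2 × 7.81×10⁻⁷ T = 1.56×10⁻⁶ T.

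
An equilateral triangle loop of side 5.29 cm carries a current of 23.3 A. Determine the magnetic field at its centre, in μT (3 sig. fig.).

B ≈ 793 μT

Each side is a finite straight segment at perpendicular distance d = a/(2 tan(π/3)) = 0.01527 m from the centre, with end-angles ±π/3.
One side contributes B₁ = (μ₀I/4πd)·2 sin(π/3) = 2.64×10⁻⁴ T.
All 3 sides add in the same direction: B = 3 × 2.64×10⁻⁴ = 7.93×10⁻⁴ T.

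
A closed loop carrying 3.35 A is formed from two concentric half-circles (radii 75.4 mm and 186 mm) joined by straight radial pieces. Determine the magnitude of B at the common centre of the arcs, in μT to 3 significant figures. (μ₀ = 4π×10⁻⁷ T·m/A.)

B ≈ 8.30 μT

The radial connectors point toward the centre, so dl × r̂ = 0 and they contribute nothing.
Each semicircle gives μ₀I/(4R): inner arc 1.40×10⁻⁵ T, outer arc 5.66×10⁻⁶ T.
The two arcs carry current in opposite angular senses, so their fields oppose: B = |1.40×10⁻⁵ − 5.66×10⁻⁶| = 8.30×10⁻⁶ T.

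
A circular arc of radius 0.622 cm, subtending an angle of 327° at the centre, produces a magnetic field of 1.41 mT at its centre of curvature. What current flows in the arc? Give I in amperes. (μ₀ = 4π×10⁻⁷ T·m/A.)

For a circular arc, B = μ₀Iφ/(4πR) with φ in radians; here φ = 5.707 rad.
So I = 4πRB/(μ₀φ) = 4π × 0.00622 × 1.41×10⁻³ / (4π×10⁻⁷ × 5.707) = 15.4 A.

I ≈ 15.4 A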